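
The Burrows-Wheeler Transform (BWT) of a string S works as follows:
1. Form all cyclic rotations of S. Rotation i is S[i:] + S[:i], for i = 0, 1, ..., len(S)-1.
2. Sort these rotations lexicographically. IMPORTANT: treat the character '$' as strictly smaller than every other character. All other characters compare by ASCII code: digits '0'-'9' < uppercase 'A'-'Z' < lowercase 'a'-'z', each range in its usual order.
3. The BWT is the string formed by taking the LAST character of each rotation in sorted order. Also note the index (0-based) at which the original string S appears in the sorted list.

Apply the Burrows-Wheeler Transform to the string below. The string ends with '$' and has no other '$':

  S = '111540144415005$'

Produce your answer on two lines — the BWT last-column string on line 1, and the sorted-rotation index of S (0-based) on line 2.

All 16 rotations (rotation i = S[i:]+S[:i]):
  rot[0] = 111540144415005$
  rot[1] = 11540144415005$1
  rot[2] = 1540144415005$11
  rot[3] = 540144415005$111
  rot[4] = 40144415005$1115
  rot[5] = 0144415005$11154
  rot[6] = 144415005$111540
  rot[7] = 44415005$1115401
  rot[8] = 4415005$11154014
  rot[9] = 415005$111540144
  rot[10] = 15005$1115401444
  rot[11] = 5005$11154014441
  rot[12] = 005$111540144415
  rot[13] = 05$1115401444150
  rot[14] = 5$11154014441500
  rot[15] = $111540144415005
Sorted (with $ < everything):
  sorted[0] = $111540144415005  (last char: '5')
  sorted[1] = 005$111540144415  (last char: '5')
  sorted[2] = 0144415005$11154  (last char: '4')
  sorted[3] = 05$1115401444150  (last char: '0')
  sorted[4] = 111540144415005$  (last char: '$')
  sorted[5] = 11540144415005$1  (last char: '1')
  sorted[6] = 144415005$111540  (last char: '0')
  sorted[7] = 15005$1115401444  (last char: '4')
  sorted[8] = 1540144415005$11  (last char: '1')
  sorted[9] = 40144415005$1115  (last char: '5')
  sorted[10] = 415005$111540144  (last char: '4')
  sorted[11] = 4415005$11154014  (last char: '4')
  sorted[12] = 44415005$1115401  (last char: '1')
  sorted[13] = 5$11154014441500  (last char: '0')
  sorted[14] = 5005$11154014441  (last char: '1')
  sorted[15] = 540144415005$111  (last char: '1')
Last column: 5540$10415441011
Original string S is at sorted index 4

Answer: 5540$10415441011
4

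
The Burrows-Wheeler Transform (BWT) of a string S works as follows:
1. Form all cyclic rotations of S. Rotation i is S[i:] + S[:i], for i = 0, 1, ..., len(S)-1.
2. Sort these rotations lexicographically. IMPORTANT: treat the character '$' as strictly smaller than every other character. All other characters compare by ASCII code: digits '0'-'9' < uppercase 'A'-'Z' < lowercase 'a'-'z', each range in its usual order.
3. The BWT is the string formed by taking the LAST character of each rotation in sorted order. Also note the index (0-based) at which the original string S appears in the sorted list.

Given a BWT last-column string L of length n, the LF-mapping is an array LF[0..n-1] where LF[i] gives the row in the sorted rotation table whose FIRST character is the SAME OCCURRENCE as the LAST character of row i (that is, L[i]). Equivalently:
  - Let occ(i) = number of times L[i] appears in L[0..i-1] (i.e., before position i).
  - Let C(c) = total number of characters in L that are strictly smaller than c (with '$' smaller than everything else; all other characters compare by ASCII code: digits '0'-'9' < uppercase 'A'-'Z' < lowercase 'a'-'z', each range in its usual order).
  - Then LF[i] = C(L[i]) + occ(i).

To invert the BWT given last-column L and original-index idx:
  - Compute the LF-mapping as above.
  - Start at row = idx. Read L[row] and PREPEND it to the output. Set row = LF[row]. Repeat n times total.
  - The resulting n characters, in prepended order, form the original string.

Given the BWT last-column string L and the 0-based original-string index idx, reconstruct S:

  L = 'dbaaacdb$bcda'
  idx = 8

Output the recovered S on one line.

Answer: cbaaaaddbbcd$

Derivation:
LF mapping: 10 5 1 2 3 8 11 6 0 7 9 12 4
Walk LF starting at row 8, prepending L[row]:
  step 1: row=8, L[8]='$', prepend. Next row=LF[8]=0
  step 2: row=0, L[0]='d', prepend. Next row=LF[0]=10
  step 3: row=10, L[10]='c', prepend. Next row=LF[10]=9
  step 4: row=9, L[9]='b', prepend. Next row=LF[9]=7
  step 5: row=7, L[7]='b', prepend. Next row=LF[7]=6
  step 6: row=6, L[6]='d', prepend. Next row=LF[6]=11
  step 7: row=11, L[11]='d', prepend. Next row=LF[11]=12
  step 8: row=12, L[12]='a', prepend. Next row=LF[12]=4
  step 9: row=4, L[4]='a', prepend. Next row=LF[4]=3
  step 10: row=3, L[3]='a', prepend. Next row=LF[3]=2
  step 11: row=2, L[2]='a', prepend. Next row=LF[2]=1
  step 12: row=1, L[1]='b', prepend. Next row=LF[1]=5
  step 13: row=5, L[5]='c', prepend. Next row=LF[5]=8
Reversed output: cbaaaaddbbcd$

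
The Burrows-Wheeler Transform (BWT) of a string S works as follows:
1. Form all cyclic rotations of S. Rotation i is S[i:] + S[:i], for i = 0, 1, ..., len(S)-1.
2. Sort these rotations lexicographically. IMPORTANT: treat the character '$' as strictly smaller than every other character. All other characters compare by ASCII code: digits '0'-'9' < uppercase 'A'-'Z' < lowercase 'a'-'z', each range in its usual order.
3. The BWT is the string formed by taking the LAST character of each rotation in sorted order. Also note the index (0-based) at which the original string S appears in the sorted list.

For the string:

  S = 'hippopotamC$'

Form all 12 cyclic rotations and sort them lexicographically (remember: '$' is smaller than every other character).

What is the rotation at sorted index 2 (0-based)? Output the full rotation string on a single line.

All 12 rotations (rotation i = S[i:]+S[:i]):
  rot[0] = hippopotamC$
  rot[1] = ippopotamC$h
  rot[2] = ppopotamC$hi
  rot[3] = popotamC$hip
  rot[4] = opotamC$hipp
  rot[5] = potamC$hippo
  rot[6] = otamC$hippop
  rot[7] = tamC$hippopo
  rot[8] = amC$hippopot
  rot[9] = mC$hippopota
  rot[10] = C$hippopotam
  rot[11] = $hippopotamC
Sorted (with $ < everything):
  sorted[0] = $hippopotamC
  sorted[1] = C$hippopotam
  sorted[2] = amC$hippopot
  sorted[3] = hippopotamC$
  sorted[4] = ippopotamC$h
  sorted[5] = mC$hippopota
  sorted[6] = opotamC$hipp
  sorted[7] = otamC$hippop
  sorted[8] = popotamC$hip
  sorted[9] = potamC$hippo
  sorted[10] = ppopotamC$hi
  sorted[11] = tamC$hippopo
sorted[2] = amC$hippopot

Answer: amC$hippopot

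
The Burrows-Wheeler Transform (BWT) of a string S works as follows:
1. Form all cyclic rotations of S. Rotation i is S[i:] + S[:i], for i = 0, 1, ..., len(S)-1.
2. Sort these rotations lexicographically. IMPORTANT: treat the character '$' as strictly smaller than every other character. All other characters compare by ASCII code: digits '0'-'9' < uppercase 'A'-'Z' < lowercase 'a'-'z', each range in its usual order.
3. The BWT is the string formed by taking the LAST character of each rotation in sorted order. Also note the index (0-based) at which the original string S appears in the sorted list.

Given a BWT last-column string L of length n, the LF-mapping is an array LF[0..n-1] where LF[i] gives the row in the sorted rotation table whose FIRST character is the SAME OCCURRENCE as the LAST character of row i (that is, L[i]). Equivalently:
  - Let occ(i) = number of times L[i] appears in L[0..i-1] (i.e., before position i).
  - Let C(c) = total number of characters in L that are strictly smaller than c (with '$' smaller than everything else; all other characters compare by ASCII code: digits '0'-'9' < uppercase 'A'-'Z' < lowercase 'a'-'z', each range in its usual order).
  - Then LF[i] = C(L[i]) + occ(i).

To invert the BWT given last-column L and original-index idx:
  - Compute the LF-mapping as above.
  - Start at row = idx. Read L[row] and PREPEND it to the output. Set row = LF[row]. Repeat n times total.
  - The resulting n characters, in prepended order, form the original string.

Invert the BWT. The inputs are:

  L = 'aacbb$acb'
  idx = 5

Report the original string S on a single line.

Answer: bbabccaa$

Derivation:
LF mapping: 1 2 7 4 5 0 3 8 6
Walk LF starting at row 5, prepending L[row]:
  step 1: row=5, L[5]='$', prepend. Next row=LF[5]=0
  step 2: row=0, L[0]='a', prepend. Next row=LF[0]=1
  step 3: row=1, L[1]='a', prepend. Next row=LF[1]=2
  step 4: row=2, L[2]='c', prepend. Next row=LF[2]=7
  step 5: row=7, L[7]='c', prepend. Next row=LF[7]=8
  step 6: row=8, L[8]='b', prepend. Next row=LF[8]=6
  step 7: row=6, L[6]='a', prepend. Next row=LF[6]=3
  step 8: row=3, L[3]='b', prepend. Next row=LF[3]=4
  step 9: row=4, L[4]='b', prepend. Next row=LF[4]=5
Reversed output: bbabccaa$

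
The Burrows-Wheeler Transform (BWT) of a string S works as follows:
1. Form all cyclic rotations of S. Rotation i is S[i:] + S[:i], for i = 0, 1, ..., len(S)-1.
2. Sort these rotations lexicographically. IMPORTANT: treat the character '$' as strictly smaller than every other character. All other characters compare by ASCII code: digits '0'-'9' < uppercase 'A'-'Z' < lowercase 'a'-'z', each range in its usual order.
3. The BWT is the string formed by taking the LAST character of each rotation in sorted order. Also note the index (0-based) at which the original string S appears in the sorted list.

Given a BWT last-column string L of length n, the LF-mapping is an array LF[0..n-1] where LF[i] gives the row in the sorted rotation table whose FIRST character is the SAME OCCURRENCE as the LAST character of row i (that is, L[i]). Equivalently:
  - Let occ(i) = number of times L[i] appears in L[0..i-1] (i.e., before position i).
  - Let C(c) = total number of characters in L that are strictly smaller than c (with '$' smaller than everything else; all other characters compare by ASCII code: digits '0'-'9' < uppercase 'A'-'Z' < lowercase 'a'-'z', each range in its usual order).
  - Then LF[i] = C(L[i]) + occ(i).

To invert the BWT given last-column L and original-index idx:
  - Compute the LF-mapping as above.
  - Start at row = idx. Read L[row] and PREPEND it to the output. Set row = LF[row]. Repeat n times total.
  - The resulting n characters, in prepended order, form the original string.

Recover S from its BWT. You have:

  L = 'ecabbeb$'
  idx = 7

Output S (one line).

LF mapping: 6 5 1 2 3 7 4 0
Walk LF starting at row 7, prepending L[row]:
  step 1: row=7, L[7]='$', prepend. Next row=LF[7]=0
  step 2: row=0, L[0]='e', prepend. Next row=LF[0]=6
  step 3: row=6, L[6]='b', prepend. Next row=LF[6]=4
  step 4: row=4, L[4]='b', prepend. Next row=LF[4]=3
  step 5: row=3, L[3]='b', prepend. Next row=LF[3]=2
  step 6: row=2, L[2]='a', prepend. Next row=LF[2]=1
  step 7: row=1, L[1]='c', prepend. Next row=LF[1]=5
  step 8: row=5, L[5]='e', prepend. Next row=LF[5]=7
Reversed output: ecabbbe$

Answer: ecabbbe$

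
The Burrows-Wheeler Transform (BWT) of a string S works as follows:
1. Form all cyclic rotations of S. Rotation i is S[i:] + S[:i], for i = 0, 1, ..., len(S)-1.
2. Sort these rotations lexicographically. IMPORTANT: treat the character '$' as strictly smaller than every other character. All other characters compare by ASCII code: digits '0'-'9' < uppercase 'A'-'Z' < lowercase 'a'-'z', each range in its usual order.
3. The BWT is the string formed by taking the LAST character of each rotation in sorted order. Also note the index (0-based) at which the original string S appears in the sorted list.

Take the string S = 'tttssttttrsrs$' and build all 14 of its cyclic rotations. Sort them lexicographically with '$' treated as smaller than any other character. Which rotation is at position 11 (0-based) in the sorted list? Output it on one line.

All 14 rotations (rotation i = S[i:]+S[:i]):
  rot[0] = tttssttttrsrs$
  rot[1] = ttssttttrsrs$t
  rot[2] = tssttttrsrs$tt
  rot[3] = ssttttrsrs$ttt
  rot[4] = sttttrsrs$ttts
  rot[5] = ttttrsrs$tttss
  rot[6] = tttrsrs$tttsst
  rot[7] = ttrsrs$tttsstt
  rot[8] = trsrs$tttssttt
  rot[9] = rsrs$tttsstttt
  rot[10] = srs$tttssttttr
  rot[11] = rs$tttssttttrs
  rot[12] = s$tttssttttrsr
  rot[13] = $tttssttttrsrs
Sorted (with $ < everything):
  sorted[0] = $tttssttttrsrs
  sorted[1] = rs$tttssttttrs
  sorted[2] = rsrs$tttsstttt
  sorted[3] = s$tttssttttrsr
  sorted[4] = srs$tttssttttr
  sorted[5] = ssttttrsrs$ttt
  sorted[6] = sttttrsrs$ttts
  sorted[7] = trsrs$tttssttt
  sorted[8] = tssttttrsrs$tt
  sorted[9] = ttrsrs$tttsstt
  sorted[10] = ttssttttrsrs$t
  sorted[11] = tttrsrs$tttsst
  sorted[12] = tttssttttrsrs$
  sorted[13] = ttttrsrs$tttss
sorted[11] = tttrsrs$tttsst

Answer: tttrsrs$tttsst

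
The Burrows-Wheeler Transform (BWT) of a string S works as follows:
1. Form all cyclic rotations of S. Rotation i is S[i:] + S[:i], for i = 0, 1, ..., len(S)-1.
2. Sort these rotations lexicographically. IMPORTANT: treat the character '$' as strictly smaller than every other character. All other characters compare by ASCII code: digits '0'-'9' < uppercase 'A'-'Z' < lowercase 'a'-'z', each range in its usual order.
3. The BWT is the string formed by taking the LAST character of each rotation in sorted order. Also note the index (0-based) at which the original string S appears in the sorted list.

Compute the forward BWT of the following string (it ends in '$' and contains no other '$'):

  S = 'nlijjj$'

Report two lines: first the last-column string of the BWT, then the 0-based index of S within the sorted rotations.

Answer: jljjin$
6

Derivation:
All 7 rotations (rotation i = S[i:]+S[:i]):
  rot[0] = nlijjj$
  rot[1] = lijjj$n
  rot[2] = ijjj$nl
  rot[3] = jjj$nli
  rot[4] = jj$nlij
  rot[5] = j$nlijj
  rot[6] = $nlijjj
Sorted (with $ < everything):
  sorted[0] = $nlijjj  (last char: 'j')
  sorted[1] = ijjj$nl  (last char: 'l')
  sorted[2] = j$nlijj  (last char: 'j')
  sorted[3] = jj$nlij  (last char: 'j')
  sorted[4] = jjj$nli  (last char: 'i')
  sorted[5] = lijjj$n  (last char: 'n')
  sorted[6] = nlijjj$  (last char: '$')
Last column: jljjin$
Original string S is at sorted index 6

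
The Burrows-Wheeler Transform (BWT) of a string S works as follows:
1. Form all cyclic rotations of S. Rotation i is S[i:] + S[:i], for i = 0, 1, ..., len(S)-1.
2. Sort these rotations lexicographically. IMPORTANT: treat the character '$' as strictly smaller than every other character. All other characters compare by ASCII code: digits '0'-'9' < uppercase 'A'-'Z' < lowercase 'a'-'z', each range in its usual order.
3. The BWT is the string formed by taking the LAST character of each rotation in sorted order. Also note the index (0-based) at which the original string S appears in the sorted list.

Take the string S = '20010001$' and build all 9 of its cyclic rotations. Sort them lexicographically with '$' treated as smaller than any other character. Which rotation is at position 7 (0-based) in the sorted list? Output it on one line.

Answer: 10001$200

Derivation:
All 9 rotations (rotation i = S[i:]+S[:i]):
  rot[0] = 20010001$
  rot[1] = 0010001$2
  rot[2] = 010001$20
  rot[3] = 10001$200
  rot[4] = 0001$2001
  rot[5] = 001$20010
  rot[6] = 01$200100
  rot[7] = 1$2001000
  rot[8] = $20010001
Sorted (with $ < everything):
  sorted[0] = $20010001
  sorted[1] = 0001$2001
  sorted[2] = 001$20010
  sorted[3] = 0010001$2
  sorted[4] = 01$200100
  sorted[5] = 010001$20
  sorted[6] = 1$2001000
  sorted[7] = 10001$200
  sorted[8] = 20010001$
sorted[7] = 10001$200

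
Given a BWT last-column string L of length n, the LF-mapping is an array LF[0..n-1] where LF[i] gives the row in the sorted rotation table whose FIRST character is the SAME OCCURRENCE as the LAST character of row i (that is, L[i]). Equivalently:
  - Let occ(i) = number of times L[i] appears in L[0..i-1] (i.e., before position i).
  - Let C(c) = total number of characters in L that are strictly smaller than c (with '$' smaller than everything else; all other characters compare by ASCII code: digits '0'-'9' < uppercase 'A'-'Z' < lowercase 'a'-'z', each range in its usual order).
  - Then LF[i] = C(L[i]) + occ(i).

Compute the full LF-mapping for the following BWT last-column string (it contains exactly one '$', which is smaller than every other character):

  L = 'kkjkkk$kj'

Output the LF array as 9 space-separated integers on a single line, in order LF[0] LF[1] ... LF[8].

Answer: 3 4 1 5 6 7 0 8 2

Derivation:
Char counts: '$':1, 'j':2, 'k':6
C (first-col start): C('$')=0, C('j')=1, C('k')=3
L[0]='k': occ=0, LF[0]=C('k')+0=3+0=3
L[1]='k': occ=1, LF[1]=C('k')+1=3+1=4
L[2]='j': occ=0, LF[2]=C('j')+0=1+0=1
L[3]='k': occ=2, LF[3]=C('k')+2=3+2=5
L[4]='k': occ=3, LF[4]=C('k')+3=3+3=6
L[5]='k': occ=4, LF[5]=C('k')+4=3+4=7
L[6]='$': occ=0, LF[6]=C('$')+0=0+0=0
L[7]='k': occ=5, LF[7]=C('k')+5=3+5=8
L[8]='j': occ=1, LF[8]=C('j')+1=1+1=2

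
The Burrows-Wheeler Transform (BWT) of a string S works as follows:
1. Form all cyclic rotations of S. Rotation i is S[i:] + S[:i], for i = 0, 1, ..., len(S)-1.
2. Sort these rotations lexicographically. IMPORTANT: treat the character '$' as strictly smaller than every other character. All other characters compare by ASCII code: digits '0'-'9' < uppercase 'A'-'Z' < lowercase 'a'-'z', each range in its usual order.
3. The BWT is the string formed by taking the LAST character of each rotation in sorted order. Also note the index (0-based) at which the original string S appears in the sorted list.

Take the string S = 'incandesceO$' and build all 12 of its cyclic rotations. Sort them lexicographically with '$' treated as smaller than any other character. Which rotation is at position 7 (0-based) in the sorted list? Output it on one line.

All 12 rotations (rotation i = S[i:]+S[:i]):
  rot[0] = incandesceO$
  rot[1] = ncandesceO$i
  rot[2] = candesceO$in
  rot[3] = andesceO$inc
  rot[4] = ndesceO$inca
  rot[5] = desceO$incan
  rot[6] = esceO$incand
  rot[7] = sceO$incande
  rot[8] = ceO$incandes
  rot[9] = eO$incandesc
  rot[10] = O$incandesce
  rot[11] = $incandesceO
Sorted (with $ < everything):
  sorted[0] = $incandesceO
  sorted[1] = O$incandesce
  sorted[2] = andesceO$inc
  sorted[3] = candesceO$in
  sorted[4] = ceO$incandes
  sorted[5] = desceO$incan
  sorted[6] = eO$incandesc
  sorted[7] = esceO$incand
  sorted[8] = incandesceO$
  sorted[9] = ncandesceO$i
  sorted[10] = ndesceO$inca
  sorted[11] = sceO$incande
sorted[7] = esceO$incand

Answer: esceO$incand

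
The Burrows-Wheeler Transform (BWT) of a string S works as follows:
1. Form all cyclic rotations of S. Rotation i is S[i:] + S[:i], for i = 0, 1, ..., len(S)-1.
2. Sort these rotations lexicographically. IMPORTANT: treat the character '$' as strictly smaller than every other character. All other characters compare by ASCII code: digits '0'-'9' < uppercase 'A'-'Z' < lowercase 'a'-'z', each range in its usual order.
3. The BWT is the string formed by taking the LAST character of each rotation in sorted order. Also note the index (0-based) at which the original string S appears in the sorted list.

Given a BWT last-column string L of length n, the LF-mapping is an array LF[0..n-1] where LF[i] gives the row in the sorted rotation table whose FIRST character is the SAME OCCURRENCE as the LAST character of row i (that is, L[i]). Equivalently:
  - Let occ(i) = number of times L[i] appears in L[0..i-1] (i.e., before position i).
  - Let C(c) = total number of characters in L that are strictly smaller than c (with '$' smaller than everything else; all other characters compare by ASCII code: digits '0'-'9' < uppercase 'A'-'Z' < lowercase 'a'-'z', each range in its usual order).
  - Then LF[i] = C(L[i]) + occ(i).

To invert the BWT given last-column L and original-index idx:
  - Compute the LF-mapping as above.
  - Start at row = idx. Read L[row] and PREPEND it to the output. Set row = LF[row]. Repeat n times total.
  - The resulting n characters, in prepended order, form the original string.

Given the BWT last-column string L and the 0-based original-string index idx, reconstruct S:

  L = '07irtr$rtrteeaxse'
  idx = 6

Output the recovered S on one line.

Answer: extraterrestri70$

Derivation:
LF mapping: 1 2 7 8 13 9 0 10 14 11 15 4 5 3 16 12 6
Walk LF starting at row 6, prepending L[row]:
  step 1: row=6, L[6]='$', prepend. Next row=LF[6]=0
  step 2: row=0, L[0]='0', prepend. Next row=LF[0]=1
  step 3: row=1, L[1]='7', prepend. Next row=LF[1]=2
  step 4: row=2, L[2]='i', prepend. Next row=LF[2]=7
  step 5: row=7, L[7]='r', prepend. Next row=LF[7]=10
  step 6: row=10, L[10]='t', prepend. Next row=LF[10]=15
  step 7: row=15, L[15]='s', prepend. Next row=LF[15]=12
  step 8: row=12, L[12]='e', prepend. Next row=LF[12]=5
  step 9: row=5, L[5]='r', prepend. Next row=LF[5]=9
  step 10: row=9, L[9]='r', prepend. Next row=LF[9]=11
  step 11: row=11, L[11]='e', prepend. Next row=LF[11]=4
  step 12: row=4, L[4]='t', prepend. Next row=LF[4]=13
  step 13: row=13, L[13]='a', prepend. Next row=LF[13]=3
  step 14: row=3, L[3]='r', prepend. Next row=LF[3]=8
  step 15: row=8, L[8]='t', prepend. Next row=LF[8]=14
  step 16: row=14, L[14]='x', prepend. Next row=LF[14]=16
  step 17: row=16, L[16]='e', prepend. Next row=LF[16]=6
Reversed output: extraterrestri70$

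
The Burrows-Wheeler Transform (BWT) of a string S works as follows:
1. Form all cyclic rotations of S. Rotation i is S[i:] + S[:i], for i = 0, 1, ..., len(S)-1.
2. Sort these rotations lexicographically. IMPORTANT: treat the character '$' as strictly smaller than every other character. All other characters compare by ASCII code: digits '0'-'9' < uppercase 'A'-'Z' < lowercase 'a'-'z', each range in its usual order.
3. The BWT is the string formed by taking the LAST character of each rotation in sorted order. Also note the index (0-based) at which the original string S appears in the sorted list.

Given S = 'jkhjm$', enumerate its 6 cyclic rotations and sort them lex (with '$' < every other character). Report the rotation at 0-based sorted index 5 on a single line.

Answer: m$jkhj

Derivation:
All 6 rotations (rotation i = S[i:]+S[:i]):
  rot[0] = jkhjm$
  rot[1] = khjm$j
  rot[2] = hjm$jk
  rot[3] = jm$jkh
  rot[4] = m$jkhj
  rot[5] = $jkhjm
Sorted (with $ < everything):
  sorted[0] = $jkhjm
  sorted[1] = hjm$jk
  sorted[2] = jkhjm$
  sorted[3] = jm$jkh
  sorted[4] = khjm$j
  sorted[5] = m$jkhj
sorted[5] = m$jkhj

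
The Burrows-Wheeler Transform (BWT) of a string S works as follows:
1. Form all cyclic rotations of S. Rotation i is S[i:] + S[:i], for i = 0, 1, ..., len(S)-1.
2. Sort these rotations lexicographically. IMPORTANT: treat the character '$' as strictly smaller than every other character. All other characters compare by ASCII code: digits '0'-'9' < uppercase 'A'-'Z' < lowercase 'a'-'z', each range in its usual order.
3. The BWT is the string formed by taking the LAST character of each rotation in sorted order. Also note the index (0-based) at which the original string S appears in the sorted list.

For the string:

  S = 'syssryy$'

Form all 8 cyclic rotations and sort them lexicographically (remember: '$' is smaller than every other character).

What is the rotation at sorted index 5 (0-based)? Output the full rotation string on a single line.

All 8 rotations (rotation i = S[i:]+S[:i]):
  rot[0] = syssryy$
  rot[1] = yssryy$s
  rot[2] = ssryy$sy
  rot[3] = sryy$sys
  rot[4] = ryy$syss
  rot[5] = yy$syssr
  rot[6] = y$syssry
  rot[7] = $syssryy
Sorted (with $ < everything):
  sorted[0] = $syssryy
  sorted[1] = ryy$syss
  sorted[2] = sryy$sys
  sorted[3] = ssryy$sy
  sorted[4] = syssryy$
  sorted[5] = y$syssry
  sorted[6] = yssryy$s
  sorted[7] = yy$syssr
sorted[5] = y$syssry

Answer: y$syssry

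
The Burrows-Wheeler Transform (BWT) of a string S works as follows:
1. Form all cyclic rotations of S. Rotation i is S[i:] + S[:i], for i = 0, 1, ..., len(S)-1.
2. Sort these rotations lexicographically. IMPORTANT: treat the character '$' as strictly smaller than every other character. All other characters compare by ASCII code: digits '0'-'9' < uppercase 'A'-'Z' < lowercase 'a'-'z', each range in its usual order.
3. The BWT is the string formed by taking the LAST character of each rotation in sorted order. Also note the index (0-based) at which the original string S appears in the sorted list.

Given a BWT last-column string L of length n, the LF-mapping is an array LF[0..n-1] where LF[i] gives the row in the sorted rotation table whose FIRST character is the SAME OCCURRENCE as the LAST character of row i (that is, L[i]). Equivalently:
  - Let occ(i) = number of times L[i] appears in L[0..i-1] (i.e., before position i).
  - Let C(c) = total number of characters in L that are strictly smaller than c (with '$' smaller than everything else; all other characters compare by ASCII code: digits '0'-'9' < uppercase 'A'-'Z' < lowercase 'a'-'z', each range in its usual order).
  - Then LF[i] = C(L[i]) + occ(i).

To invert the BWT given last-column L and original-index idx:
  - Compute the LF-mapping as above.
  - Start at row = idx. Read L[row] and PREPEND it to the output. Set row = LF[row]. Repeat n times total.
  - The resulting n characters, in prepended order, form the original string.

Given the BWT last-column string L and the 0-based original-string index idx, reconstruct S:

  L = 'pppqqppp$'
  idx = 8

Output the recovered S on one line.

Answer: qpppqppp$

Derivation:
LF mapping: 1 2 3 7 8 4 5 6 0
Walk LF starting at row 8, prepending L[row]:
  step 1: row=8, L[8]='$', prepend. Next row=LF[8]=0
  step 2: row=0, L[0]='p', prepend. Next row=LF[0]=1
  step 3: row=1, L[1]='p', prepend. Next row=LF[1]=2
  step 4: row=2, L[2]='p', prepend. Next row=LF[2]=3
  step 5: row=3, L[3]='q', prepend. Next row=LF[3]=7
  step 6: row=7, L[7]='p', prepend. Next row=LF[7]=6
  step 7: row=6, L[6]='p', prepend. Next row=LF[6]=5
  step 8: row=5, L[5]='p', prepend. Next row=LF[5]=4
  step 9: row=4, L[4]='q', prepend. Next row=LF[4]=8
Reversed output: qpppqppp$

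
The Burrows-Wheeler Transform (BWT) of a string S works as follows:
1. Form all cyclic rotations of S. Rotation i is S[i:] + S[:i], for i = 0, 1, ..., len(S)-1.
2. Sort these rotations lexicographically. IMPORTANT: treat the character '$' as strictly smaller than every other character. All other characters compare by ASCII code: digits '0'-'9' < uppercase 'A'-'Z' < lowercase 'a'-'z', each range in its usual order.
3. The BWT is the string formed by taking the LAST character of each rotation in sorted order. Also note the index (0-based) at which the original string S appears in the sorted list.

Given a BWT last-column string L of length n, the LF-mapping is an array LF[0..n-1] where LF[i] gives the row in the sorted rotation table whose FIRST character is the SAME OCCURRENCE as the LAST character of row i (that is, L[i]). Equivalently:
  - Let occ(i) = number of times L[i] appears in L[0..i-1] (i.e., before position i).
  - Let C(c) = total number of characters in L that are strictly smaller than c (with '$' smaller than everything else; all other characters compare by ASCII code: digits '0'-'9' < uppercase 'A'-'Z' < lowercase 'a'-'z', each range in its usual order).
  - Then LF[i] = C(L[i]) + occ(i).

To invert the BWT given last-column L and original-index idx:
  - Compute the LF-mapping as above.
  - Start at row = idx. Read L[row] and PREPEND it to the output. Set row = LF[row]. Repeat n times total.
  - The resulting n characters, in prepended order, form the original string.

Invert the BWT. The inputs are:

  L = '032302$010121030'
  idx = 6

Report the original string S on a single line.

Answer: 033011200122030$

Derivation:
LF mapping: 1 13 10 14 2 11 0 3 7 4 8 12 9 5 15 6
Walk LF starting at row 6, prepending L[row]:
  step 1: row=6, L[6]='$', prepend. Next row=LF[6]=0
  step 2: row=0, L[0]='0', prepend. Next row=LF[0]=1
  step 3: row=1, L[1]='3', prepend. Next row=LF[1]=13
  step 4: row=13, L[13]='0', prepend. Next row=LF[13]=5
  step 5: row=5, L[5]='2', prepend. Next row=LF[5]=11
  step 6: row=11, L[11]='2', prepend. Next row=LF[11]=12
  step 7: row=12, L[12]='1', prepend. Next row=LF[12]=9
  step 8: row=9, L[9]='0', prepend. Next row=LF[9]=4
  step 9: row=4, L[4]='0', prepend. Next row=LF[4]=2
  step 10: row=2, L[2]='2', prepend. Next row=LF[2]=10
  step 11: row=10, L[10]='1', prepend. Next row=LF[10]=8
  step 12: row=8, L[8]='1', prepend. Next row=LF[8]=7
  step 13: row=7, L[7]='0', prepend. Next row=LF[7]=3
  step 14: row=3, L[3]='3', prepend. Next row=LF[3]=14
  step 15: row=14, L[14]='3', prepend. Next row=LF[14]=15
  step 16: row=15, L[15]='0', prepend. Next row=LF[15]=6
Reversed output: 033011200122030$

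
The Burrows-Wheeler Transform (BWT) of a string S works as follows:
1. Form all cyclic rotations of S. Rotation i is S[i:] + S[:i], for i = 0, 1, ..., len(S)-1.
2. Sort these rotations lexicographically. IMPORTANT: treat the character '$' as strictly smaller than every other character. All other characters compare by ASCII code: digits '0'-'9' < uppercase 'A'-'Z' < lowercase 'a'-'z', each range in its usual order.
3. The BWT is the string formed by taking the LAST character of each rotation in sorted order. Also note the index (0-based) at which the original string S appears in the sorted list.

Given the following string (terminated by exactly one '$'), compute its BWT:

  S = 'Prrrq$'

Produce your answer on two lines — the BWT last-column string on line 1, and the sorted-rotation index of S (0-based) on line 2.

All 6 rotations (rotation i = S[i:]+S[:i]):
  rot[0] = Prrrq$
  rot[1] = rrrq$P
  rot[2] = rrq$Pr
  rot[3] = rq$Prr
  rot[4] = q$Prrr
  rot[5] = $Prrrq
Sorted (with $ < everything):
  sorted[0] = $Prrrq  (last char: 'q')
  sorted[1] = Prrrq$  (last char: '$')
  sorted[2] = q$Prrr  (last char: 'r')
  sorted[3] = rq$Prr  (last char: 'r')
  sorted[4] = rrq$Pr  (last char: 'r')
  sorted[5] = rrrq$P  (last char: 'P')
Last column: q$rrrP
Original string S is at sorted index 1

Answer: q$rrrP
1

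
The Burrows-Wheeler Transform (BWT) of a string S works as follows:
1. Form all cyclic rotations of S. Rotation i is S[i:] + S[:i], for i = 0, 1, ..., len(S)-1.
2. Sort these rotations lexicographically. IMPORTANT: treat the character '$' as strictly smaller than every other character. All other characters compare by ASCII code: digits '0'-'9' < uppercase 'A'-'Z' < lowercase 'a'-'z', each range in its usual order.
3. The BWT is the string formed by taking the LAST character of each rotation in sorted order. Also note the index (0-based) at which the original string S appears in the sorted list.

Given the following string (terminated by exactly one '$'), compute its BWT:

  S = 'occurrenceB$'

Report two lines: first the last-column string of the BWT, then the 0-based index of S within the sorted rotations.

All 12 rotations (rotation i = S[i:]+S[:i]):
  rot[0] = occurrenceB$
  rot[1] = ccurrenceB$o
  rot[2] = currenceB$oc
  rot[3] = urrenceB$occ
  rot[4] = rrenceB$occu
  rot[5] = renceB$occur
  rot[6] = enceB$occurr
  rot[7] = nceB$occurre
  rot[8] = ceB$occurren
  rot[9] = eB$occurrenc
  rot[10] = B$occurrence
  rot[11] = $occurrenceB
Sorted (with $ < everything):
  sorted[0] = $occurrenceB  (last char: 'B')
  sorted[1] = B$occurrence  (last char: 'e')
  sorted[2] = ccurrenceB$o  (last char: 'o')
  sorted[3] = ceB$occurren  (last char: 'n')
  sorted[4] = currenceB$oc  (last char: 'c')
  sorted[5] = eB$occurrenc  (last char: 'c')
  sorted[6] = enceB$occurr  (last char: 'r')
  sorted[7] = nceB$occurre  (last char: 'e')
  sorted[8] = occurrenceB$  (last char: '$')
  sorted[9] = renceB$occur  (last char: 'r')
  sorted[10] = rrenceB$occu  (last char: 'u')
  sorted[11] = urrenceB$occ  (last char: 'c')
Last column: Beonccre$ruc
Original string S is at sorted index 8

Answer: Beonccre$ruc
8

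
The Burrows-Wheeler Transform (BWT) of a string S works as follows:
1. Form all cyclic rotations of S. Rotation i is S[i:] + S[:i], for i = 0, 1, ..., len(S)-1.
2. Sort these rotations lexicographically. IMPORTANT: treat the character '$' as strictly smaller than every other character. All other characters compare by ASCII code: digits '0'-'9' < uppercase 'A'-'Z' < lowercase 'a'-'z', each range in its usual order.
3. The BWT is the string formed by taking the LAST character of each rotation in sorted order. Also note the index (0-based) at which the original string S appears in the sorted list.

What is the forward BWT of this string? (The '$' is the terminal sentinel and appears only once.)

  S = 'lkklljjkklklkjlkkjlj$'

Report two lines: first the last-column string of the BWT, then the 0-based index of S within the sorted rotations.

All 21 rotations (rotation i = S[i:]+S[:i]):
  rot[0] = lkklljjkklklkjlkkjlj$
  rot[1] = kklljjkklklkjlkkjlj$l
  rot[2] = klljjkklklkjlkkjlj$lk
  rot[3] = lljjkklklkjlkkjlj$lkk
  rot[4] = ljjkklklkjlkkjlj$lkkl
  rot[5] = jjkklklkjlkkjlj$lkkll
  rot[6] = jkklklkjlkkjlj$lkkllj
  rot[7] = kklklkjlkkjlj$lkklljj
  rot[8] = klklkjlkkjlj$lkklljjk
  rot[9] = lklkjlkkjlj$lkklljjkk
  rot[10] = klkjlkkjlj$lkklljjkkl
  rot[11] = lkjlkkjlj$lkklljjkklk
  rot[12] = kjlkkjlj$lkklljjkklkl
  rot[13] = jlkkjlj$lkklljjkklklk
  rot[14] = lkkjlj$lkklljjkklklkj
  rot[15] = kkjlj$lkklljjkklklkjl
  rot[16] = kjlj$lkklljjkklklkjlk
  rot[17] = jlj$lkklljjkklklkjlkk
  rot[18] = lj$lkklljjkklklkjlkkj
  rot[19] = j$lkklljjkklklkjlkkjl
  rot[20] = $lkklljjkklklkjlkkjlj
Sorted (with $ < everything):
  sorted[0] = $lkklljjkklklkjlkkjlj  (last char: 'j')
  sorted[1] = j$lkklljjkklklkjlkkjl  (last char: 'l')
  sorted[2] = jjkklklkjlkkjlj$lkkll  (last char: 'l')
  sorted[3] = jkklklkjlkkjlj$lkkllj  (last char: 'j')
  sorted[4] = jlj$lkklljjkklklkjlkk  (last char: 'k')
  sorted[5] = jlkkjlj$lkklljjkklklk  (last char: 'k')
  sorted[6] = kjlj$lkklljjkklklkjlk  (last char: 'k')
  sorted[7] = kjlkkjlj$lkklljjkklkl  (last char: 'l')
  sorted[8] = kkjlj$lkklljjkklklkjl  (last char: 'l')
  sorted[9] = kklklkjlkkjlj$lkklljj  (last char: 'j')
  sorted[10] = kklljjkklklkjlkkjlj$l  (last char: 'l')
  sorted[11] = klkjlkkjlj$lkklljjkkl  (last char: 'l')
  sorted[12] = klklkjlkkjlj$lkklljjk  (last char: 'k')
  sorted[13] = klljjkklklkjlkkjlj$lk  (last char: 'k')
  sorted[14] = lj$lkklljjkklklkjlkkj  (last char: 'j')
  sorted[15] = ljjkklklkjlkkjlj$lkkl  (last char: 'l')
  sorted[16] = lkjlkkjlj$lkklljjkklk  (last char: 'k')
  sorted[17] = lkkjlj$lkklljjkklklkj  (last char: 'j')
  sorted[18] = lkklljjkklklkjlkkjlj$  (last char: '$')
  sorted[19] = lklkjlkkjlj$lkklljjkk  (last char: 'k')
  sorted[20] = lljjkklklkjlkkjlj$lkk  (last char: 'k')
Last column: jlljkkklljllkkjlkj$kk
Original string S is at sorted index 18

Answer: jlljkkklljllkkjlkj$kk
18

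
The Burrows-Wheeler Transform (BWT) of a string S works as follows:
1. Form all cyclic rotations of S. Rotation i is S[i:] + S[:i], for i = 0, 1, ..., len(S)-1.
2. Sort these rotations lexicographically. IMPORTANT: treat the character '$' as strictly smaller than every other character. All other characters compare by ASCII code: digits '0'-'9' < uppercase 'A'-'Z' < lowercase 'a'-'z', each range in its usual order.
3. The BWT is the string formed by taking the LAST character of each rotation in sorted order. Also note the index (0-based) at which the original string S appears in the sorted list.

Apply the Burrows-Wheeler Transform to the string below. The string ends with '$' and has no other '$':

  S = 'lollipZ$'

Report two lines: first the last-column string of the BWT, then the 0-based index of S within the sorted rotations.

Answer: Zpllo$li
5

Derivation:
All 8 rotations (rotation i = S[i:]+S[:i]):
  rot[0] = lollipZ$
  rot[1] = ollipZ$l
  rot[2] = llipZ$lo
  rot[3] = lipZ$lol
  rot[4] = ipZ$loll
  rot[5] = pZ$lolli
  rot[6] = Z$lollip
  rot[7] = $lollipZ
Sorted (with $ < everything):
  sorted[0] = $lollipZ  (last char: 'Z')
  sorted[1] = Z$lollip  (last char: 'p')
  sorted[2] = ipZ$loll  (last char: 'l')
  sorted[3] = lipZ$lol  (last char: 'l')
  sorted[4] = llipZ$lo  (last char: 'o')
  sorted[5] = lollipZ$  (last char: '$')
  sorted[6] = ollipZ$l  (last char: 'l')
  sorted[7] = pZ$lolli  (last char: 'i')
Last column: Zpllo$li
Original string S is at sorted index 5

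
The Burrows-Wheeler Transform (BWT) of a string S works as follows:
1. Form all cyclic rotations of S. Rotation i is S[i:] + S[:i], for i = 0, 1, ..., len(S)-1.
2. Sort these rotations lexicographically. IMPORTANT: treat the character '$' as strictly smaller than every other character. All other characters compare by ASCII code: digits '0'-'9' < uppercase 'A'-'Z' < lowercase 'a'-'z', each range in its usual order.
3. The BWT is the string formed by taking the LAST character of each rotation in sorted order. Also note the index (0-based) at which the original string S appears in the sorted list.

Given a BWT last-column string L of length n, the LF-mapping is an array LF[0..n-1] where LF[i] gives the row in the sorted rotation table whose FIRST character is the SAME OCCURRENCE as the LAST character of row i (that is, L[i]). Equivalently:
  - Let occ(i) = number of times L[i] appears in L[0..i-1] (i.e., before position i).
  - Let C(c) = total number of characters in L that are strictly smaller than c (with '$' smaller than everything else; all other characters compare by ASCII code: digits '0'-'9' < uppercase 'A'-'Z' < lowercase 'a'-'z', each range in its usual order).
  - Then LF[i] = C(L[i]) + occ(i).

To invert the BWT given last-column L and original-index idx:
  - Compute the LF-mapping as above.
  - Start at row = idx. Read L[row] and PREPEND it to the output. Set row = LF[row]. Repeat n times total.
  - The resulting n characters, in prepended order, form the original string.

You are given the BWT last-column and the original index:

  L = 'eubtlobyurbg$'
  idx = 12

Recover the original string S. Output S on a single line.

Answer: yogurtbubble$

Derivation:
LF mapping: 4 10 1 9 6 7 2 12 11 8 3 5 0
Walk LF starting at row 12, prepending L[row]:
  step 1: row=12, L[12]='$', prepend. Next row=LF[12]=0
  step 2: row=0, L[0]='e', prepend. Next row=LF[0]=4
  step 3: row=4, L[4]='l', prepend. Next row=LF[4]=6
  step 4: row=6, L[6]='b', prepend. Next row=LF[6]=2
  step 5: row=2, L[2]='b', prepend. Next row=LF[2]=1
  step 6: row=1, L[1]='u', prepend. Next row=LF[1]=10
  step 7: row=10, L[10]='b', prepend. Next row=LF[10]=3
  step 8: row=3, L[3]='t', prepend. Next row=LF[3]=9
  step 9: row=9, L[9]='r', prepend. Next row=LF[9]=8
  step 10: row=8, L[8]='u', prepend. Next row=LF[8]=11
  step 11: row=11, L[11]='g', prepend. Next row=LF[11]=5
  step 12: row=5, L[5]='o', prepend. Next row=LF[5]=7
  step 13: row=7, L[7]='y', prepend. Next row=LF[7]=12
Reversed output: yogurtbubble$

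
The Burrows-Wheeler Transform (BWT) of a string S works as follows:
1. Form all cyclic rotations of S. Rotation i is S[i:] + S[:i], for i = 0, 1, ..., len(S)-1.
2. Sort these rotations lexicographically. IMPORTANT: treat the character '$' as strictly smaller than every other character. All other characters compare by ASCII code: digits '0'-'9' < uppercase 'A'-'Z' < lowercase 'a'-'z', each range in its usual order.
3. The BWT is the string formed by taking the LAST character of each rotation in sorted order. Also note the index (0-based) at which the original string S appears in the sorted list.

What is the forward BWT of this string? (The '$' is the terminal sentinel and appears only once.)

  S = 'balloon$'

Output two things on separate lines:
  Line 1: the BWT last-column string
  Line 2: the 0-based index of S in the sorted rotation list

Answer: nb$alool
2

Derivation:
All 8 rotations (rotation i = S[i:]+S[:i]):
  rot[0] = balloon$
  rot[1] = alloon$b
  rot[2] = lloon$ba
  rot[3] = loon$bal
  rot[4] = oon$ball
  rot[5] = on$ballo
  rot[6] = n$balloo
  rot[7] = $balloon
Sorted (with $ < everything):
  sorted[0] = $balloon  (last char: 'n')
  sorted[1] = alloon$b  (last char: 'b')
  sorted[2] = balloon$  (last char: '$')
  sorted[3] = lloon$ba  (last char: 'a')
  sorted[4] = loon$bal  (last char: 'l')
  sorted[5] = n$balloo  (last char: 'o')
  sorted[6] = on$ballo  (last char: 'o')
  sorted[7] = oon$ball  (last char: 'l')
Last column: nb$alool
Original string S is at sorted index 2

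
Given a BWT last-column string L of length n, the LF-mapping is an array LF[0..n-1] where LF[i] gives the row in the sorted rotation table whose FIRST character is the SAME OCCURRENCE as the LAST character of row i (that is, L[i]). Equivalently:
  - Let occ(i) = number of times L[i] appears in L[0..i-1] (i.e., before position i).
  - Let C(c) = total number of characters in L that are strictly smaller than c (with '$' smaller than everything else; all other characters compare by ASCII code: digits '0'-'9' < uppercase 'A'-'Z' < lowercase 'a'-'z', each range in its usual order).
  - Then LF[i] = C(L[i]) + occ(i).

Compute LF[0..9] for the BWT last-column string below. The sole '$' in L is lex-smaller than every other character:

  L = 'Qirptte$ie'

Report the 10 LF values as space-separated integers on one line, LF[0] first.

Answer: 1 4 7 6 8 9 2 0 5 3

Derivation:
Char counts: '$':1, 'Q':1, 'e':2, 'i':2, 'p':1, 'r':1, 't':2
C (first-col start): C('$')=0, C('Q')=1, C('e')=2, C('i')=4, C('p')=6, C('r')=7, C('t')=8
L[0]='Q': occ=0, LF[0]=C('Q')+0=1+0=1
L[1]='i': occ=0, LF[1]=C('i')+0=4+0=4
L[2]='r': occ=0, LF[2]=C('r')+0=7+0=7
L[3]='p': occ=0, LF[3]=C('p')+0=6+0=6
L[4]='t': occ=0, LF[4]=C('t')+0=8+0=8
L[5]='t': occ=1, LF[5]=C('t')+1=8+1=9
L[6]='e': occ=0, LF[6]=C('e')+0=2+0=2
L[7]='$': occ=0, LF[7]=C('$')+0=0+0=0
L[8]='i': occ=1, LF[8]=C('i')+1=4+1=5
L[9]='e': occ=1, LF[9]=C('e')+1=2+1=3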